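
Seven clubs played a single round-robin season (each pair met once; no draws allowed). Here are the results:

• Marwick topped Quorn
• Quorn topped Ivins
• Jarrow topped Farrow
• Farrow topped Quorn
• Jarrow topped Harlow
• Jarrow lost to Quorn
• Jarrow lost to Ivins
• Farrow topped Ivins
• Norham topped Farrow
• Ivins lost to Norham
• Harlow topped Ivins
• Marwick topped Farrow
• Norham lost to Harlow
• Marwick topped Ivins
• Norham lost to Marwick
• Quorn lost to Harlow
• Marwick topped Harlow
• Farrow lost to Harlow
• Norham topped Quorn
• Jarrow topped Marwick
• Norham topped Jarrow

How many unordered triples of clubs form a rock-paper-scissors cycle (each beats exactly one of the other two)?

Win totals: Harlow 4, Norham 4, Jarrow 3, Marwick 5, Ivins 1, Farrow 2, Quorn 2.
A club with w wins dominates both others in C(w,2) triples; summing gives 6 + 6 + 3 + 10 + 0 + 1 + 1 = 27 transitive triples.
Total triples C(7,3) = 35, so cyclic triples = 35 − 27 = 8.

8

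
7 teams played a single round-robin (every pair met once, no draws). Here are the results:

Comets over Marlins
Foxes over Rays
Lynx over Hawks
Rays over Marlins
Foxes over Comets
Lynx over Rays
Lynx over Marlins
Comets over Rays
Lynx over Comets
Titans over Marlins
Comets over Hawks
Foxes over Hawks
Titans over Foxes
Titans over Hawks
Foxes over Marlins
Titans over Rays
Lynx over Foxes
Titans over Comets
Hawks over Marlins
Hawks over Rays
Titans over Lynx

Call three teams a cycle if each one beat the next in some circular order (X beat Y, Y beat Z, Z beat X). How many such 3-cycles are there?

Win totals: Titans 6, Lynx 5, Rays 1, Marlins 0, Comets 3, Hawks 2, Foxes 4.
A team with w wins dominates both others in C(w,2) triples; summing gives 15 + 10 + 0 + 0 + 3 + 1 + 6 = 35 transitive triples.
Total triples C(7,3) = 35, so cyclic triples = 35 − 35 = 0.

0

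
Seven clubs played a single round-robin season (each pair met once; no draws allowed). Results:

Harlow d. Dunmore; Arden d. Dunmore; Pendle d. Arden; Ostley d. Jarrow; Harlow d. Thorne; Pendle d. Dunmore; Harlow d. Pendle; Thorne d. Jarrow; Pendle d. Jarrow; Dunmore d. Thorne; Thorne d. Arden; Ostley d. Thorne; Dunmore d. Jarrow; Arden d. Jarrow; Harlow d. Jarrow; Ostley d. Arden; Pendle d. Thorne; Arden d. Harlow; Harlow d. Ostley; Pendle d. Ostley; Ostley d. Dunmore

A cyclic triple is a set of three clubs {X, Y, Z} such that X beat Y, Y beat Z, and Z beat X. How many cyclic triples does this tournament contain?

Win totals: Pendle 5, Jarrow 0, Harlow 5, Dunmore 2, Thorne 2, Ostley 4, Arden 3.
A club with w wins dominates both others in C(w,2) triples; summing gives 10 + 0 + 10 + 1 + 1 + 6 + 3 = 31 transitive triples.
Total triples C(7,3) = 35, so cyclic triples = 35 − 31 = 4.

4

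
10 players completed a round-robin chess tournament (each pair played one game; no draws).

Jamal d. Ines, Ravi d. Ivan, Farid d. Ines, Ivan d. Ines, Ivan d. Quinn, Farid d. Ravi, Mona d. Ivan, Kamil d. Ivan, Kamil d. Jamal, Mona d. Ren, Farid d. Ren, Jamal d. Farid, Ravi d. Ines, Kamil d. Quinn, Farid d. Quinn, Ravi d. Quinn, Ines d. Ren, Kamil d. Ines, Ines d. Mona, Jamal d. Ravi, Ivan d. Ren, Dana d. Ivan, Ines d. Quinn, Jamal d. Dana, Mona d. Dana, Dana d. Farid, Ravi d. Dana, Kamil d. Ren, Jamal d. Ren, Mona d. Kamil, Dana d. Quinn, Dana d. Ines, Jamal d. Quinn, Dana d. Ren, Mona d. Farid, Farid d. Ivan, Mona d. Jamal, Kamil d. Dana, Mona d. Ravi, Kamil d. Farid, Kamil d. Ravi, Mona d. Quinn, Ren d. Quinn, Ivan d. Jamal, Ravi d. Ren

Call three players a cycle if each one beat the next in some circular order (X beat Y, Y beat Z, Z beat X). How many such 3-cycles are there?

Win totals: Jamal 6, Dana 5, Ren 1, Quinn 0, Mona 8, Farid 5, Ines 3, Ravi 5, Ivan 4, Kamil 8.
A player with w wins dominates both others in C(w,2) triples; summing gives 15 + 10 + 0 + 0 + 28 + 10 + 3 + 10 + 6 + 28 = 110 transitive triples.
Total triples C(10,3) = 120, so cyclic triples = 120 − 110 = 10.

10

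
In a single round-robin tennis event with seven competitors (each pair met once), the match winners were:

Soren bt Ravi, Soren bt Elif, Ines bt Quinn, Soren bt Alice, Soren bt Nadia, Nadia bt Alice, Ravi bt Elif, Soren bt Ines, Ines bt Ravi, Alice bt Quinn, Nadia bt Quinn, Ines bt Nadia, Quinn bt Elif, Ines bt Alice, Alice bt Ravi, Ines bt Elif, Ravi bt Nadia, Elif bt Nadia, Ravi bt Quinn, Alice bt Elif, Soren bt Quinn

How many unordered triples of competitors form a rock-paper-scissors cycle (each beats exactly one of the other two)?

3

Win totals: Ines 5, Quinn 1, Elif 1, Ravi 3, Alice 3, Soren 6, Nadia 2.
A competitor with w wins dominates both others in C(w,2) triples; summing gives 10 + 0 + 0 + 3 + 3 + 15 + 1 = 32 transitive triples.
Total triples C(7,3) = 35, so cyclic triples = 35 − 32 = 3.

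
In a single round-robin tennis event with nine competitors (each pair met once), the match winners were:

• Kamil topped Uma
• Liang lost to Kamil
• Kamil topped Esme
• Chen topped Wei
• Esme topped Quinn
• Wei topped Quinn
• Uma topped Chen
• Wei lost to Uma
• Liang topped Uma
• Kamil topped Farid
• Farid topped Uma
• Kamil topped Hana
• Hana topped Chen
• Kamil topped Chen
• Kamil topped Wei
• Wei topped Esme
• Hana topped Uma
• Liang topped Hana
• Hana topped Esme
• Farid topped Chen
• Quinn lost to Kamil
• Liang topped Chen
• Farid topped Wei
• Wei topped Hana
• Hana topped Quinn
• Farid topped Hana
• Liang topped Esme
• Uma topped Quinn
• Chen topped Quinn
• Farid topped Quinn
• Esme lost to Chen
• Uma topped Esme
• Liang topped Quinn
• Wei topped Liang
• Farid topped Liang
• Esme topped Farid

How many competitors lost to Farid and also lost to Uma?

Farid beat: Hana, Uma, Chen, Quinn, Liang, Wei.
Uma beat: Esme, Chen, Quinn, Wei.
Both beat: Chen, Quinn, Wei — 3.

3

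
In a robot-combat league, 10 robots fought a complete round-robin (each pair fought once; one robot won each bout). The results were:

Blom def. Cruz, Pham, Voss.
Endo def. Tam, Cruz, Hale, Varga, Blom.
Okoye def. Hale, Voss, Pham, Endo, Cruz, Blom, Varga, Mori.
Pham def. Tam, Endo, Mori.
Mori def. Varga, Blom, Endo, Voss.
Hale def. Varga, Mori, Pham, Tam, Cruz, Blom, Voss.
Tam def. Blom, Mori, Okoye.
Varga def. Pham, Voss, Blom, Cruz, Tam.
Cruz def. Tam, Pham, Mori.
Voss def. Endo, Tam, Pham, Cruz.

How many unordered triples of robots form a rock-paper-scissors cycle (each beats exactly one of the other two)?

27

Win totals: Mori 4, Endo 5, Pham 3, Hale 7, Okoye 8, Cruz 3, Tam 3, Varga 5, Voss 4, Blom 3.
A robot with w wins dominates both others in C(w,2) triples; summing gives 6 + 10 + 3 + 21 + 28 + 3 + 3 + 10 + 6 + 3 = 93 transitive triples.
Total triples C(10,3) = 120, so cyclic triples = 120 − 93 = 27.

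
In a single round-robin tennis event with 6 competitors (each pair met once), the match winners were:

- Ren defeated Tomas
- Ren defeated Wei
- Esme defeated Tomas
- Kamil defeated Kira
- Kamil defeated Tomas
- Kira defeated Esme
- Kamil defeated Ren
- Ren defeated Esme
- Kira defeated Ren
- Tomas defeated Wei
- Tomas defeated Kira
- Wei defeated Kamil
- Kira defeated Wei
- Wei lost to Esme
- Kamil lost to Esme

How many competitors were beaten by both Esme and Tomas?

1

Esme beat: Kamil, Tomas, Wei.
Tomas beat: Kira, Wei.
Both beat: Wei — 1.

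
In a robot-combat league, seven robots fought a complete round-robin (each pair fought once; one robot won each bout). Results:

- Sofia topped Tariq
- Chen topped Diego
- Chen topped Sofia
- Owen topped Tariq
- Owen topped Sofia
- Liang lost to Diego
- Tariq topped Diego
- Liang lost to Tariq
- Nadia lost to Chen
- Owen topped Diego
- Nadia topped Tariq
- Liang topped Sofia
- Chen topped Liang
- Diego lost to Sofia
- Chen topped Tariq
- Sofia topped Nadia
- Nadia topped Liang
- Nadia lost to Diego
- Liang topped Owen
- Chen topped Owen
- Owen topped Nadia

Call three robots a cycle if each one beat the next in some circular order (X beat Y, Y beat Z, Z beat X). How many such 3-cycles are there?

7

Win totals: Owen 4, Sofia 3, Chen 6, Nadia 2, Liang 2, Diego 2, Tariq 2.
A robot with w wins dominates both others in C(w,2) triples; summing gives 6 + 3 + 15 + 1 + 1 + 1 + 1 = 28 transitive triples.
Total triples C(7,3) = 35, so cyclic triples = 35 − 28 = 7.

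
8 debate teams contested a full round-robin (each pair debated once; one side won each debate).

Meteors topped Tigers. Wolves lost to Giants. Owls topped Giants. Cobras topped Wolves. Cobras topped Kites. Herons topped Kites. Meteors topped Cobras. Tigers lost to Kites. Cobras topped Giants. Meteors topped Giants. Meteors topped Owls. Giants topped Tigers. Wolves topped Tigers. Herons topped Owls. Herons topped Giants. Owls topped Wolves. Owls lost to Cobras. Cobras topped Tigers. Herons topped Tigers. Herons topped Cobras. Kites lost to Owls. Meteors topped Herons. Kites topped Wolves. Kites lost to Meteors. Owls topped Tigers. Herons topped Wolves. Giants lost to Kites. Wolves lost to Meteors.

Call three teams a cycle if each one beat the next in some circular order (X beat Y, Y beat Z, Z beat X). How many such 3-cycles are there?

0

Win totals: Owls 4, Tigers 0, Cobras 5, Wolves 1, Meteors 7, Kites 3, Giants 2, Herons 6.
A team with w wins dominates both others in C(w,2) triples; summing gives 6 + 0 + 10 + 0 + 21 + 3 + 1 + 15 = 56 transitive triples.
Total triples C(8,3) = 56, so cyclic triples = 56 − 56 = 0.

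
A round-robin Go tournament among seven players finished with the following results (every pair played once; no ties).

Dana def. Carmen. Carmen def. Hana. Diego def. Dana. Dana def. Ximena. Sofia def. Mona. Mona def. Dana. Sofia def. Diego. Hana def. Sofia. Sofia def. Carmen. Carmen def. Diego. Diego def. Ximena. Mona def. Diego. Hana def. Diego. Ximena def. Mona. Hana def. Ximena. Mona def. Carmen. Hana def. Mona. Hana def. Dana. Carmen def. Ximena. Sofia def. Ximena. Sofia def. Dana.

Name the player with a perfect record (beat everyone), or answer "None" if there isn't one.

None

Highest win total is Sofia with 5 (out of 6 possible).
Sofia lost to Hana, so no player went undefeated.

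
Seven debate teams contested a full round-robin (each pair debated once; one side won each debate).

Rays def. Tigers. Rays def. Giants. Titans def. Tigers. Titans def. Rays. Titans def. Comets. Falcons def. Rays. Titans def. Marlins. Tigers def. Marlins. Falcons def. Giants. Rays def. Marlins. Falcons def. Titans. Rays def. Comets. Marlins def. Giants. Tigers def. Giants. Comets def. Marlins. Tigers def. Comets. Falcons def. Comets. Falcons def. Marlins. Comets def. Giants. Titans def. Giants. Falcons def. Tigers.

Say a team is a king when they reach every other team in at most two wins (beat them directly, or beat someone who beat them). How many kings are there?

Comets cannot reach Titans, Rays, Falcons, Tigers in two steps.
Titans cannot reach Falcons in two steps.
Giants cannot reach Comets, Titans, Marlins, Rays, Falcons, Tigers in two steps.
Marlins cannot reach Comets, Titans, Rays, Falcons, Tigers in two steps.
Rays cannot reach Titans, Falcons in two steps.
Falcons reaches everyone (king).
Tigers cannot reach Titans, Rays, Falcons in two steps.
Kings: Falcons — 1.

1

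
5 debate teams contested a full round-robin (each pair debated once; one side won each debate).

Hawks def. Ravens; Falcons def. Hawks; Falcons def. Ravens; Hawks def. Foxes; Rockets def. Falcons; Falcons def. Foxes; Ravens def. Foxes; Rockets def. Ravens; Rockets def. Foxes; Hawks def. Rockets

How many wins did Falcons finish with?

Falcons' results: beat Foxes, Hawks, Ravens; lost to Rockets.
That is 3 wins.

3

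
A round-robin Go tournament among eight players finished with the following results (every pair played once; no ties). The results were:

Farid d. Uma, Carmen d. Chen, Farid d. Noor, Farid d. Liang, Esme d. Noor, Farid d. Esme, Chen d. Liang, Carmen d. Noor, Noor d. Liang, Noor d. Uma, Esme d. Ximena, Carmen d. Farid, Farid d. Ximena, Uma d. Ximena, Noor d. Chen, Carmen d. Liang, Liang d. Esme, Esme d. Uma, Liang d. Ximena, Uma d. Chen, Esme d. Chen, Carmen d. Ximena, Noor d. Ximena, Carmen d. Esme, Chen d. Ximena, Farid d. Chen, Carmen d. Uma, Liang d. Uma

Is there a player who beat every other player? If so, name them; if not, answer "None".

Carmen

Carmen has 7 wins out of 7 opponents — a perfect record.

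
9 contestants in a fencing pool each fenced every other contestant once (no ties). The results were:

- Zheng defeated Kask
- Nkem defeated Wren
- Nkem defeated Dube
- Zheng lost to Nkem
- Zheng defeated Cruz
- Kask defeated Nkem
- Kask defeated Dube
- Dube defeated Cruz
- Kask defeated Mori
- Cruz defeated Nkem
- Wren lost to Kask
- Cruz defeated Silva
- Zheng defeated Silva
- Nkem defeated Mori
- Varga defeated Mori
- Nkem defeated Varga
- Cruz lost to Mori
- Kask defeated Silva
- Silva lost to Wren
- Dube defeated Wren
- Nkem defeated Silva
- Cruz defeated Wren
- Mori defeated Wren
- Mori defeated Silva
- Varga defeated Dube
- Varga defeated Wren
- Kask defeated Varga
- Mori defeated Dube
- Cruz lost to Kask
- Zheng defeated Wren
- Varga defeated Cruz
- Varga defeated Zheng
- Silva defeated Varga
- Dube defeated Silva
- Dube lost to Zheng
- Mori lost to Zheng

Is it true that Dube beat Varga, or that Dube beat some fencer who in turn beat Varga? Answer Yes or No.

Yes

Dube did not beat Varga directly.
Dube beat Wren, Silva, Cruz. Of those, Silva beat Varga.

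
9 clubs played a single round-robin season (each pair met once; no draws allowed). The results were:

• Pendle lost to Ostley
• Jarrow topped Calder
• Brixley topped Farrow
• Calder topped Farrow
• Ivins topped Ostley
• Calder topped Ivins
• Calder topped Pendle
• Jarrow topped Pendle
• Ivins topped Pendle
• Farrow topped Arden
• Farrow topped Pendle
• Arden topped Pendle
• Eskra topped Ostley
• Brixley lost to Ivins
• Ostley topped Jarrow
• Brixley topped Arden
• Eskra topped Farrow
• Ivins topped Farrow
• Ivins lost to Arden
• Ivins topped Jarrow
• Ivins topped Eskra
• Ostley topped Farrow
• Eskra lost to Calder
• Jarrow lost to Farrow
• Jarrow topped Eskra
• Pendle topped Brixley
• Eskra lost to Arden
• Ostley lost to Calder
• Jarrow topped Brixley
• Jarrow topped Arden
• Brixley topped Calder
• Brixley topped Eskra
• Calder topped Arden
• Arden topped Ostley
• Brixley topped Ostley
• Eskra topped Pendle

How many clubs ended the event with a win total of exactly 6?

2

Win totals: Eskra 3, Calder 6, Ostley 3, Jarrow 5, Ivins 6, Arden 4, Pendle 1, Farrow 3, Brixley 5.
Exactly 6: Calder, Ivins — 2 clubs.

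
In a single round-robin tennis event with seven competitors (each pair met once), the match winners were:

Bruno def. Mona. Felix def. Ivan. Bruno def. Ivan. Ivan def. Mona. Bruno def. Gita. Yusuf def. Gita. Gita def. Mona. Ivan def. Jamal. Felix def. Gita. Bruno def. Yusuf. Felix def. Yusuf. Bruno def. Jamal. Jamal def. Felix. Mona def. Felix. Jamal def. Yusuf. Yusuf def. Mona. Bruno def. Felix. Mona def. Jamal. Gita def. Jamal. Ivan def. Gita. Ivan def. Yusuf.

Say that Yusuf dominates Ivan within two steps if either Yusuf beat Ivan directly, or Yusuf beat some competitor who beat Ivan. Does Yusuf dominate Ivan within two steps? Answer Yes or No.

No

Yusuf did not beat Ivan directly.
Yusuf beat Gita, Mona, but each of them lost to Ivan. No two-step path.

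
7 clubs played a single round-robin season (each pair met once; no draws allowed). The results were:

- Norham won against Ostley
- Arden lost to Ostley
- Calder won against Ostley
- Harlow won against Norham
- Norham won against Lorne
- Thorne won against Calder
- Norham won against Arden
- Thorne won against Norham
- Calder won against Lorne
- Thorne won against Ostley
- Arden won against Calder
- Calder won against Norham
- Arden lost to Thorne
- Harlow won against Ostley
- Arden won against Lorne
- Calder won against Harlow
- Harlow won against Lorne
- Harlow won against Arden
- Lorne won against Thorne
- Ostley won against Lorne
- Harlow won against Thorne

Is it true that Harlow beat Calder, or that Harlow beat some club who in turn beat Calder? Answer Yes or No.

Yes

Harlow did not beat Calder directly.
Harlow beat Norham, Arden, Lorne, Thorne, Ostley. Of those, Arden beat Calder.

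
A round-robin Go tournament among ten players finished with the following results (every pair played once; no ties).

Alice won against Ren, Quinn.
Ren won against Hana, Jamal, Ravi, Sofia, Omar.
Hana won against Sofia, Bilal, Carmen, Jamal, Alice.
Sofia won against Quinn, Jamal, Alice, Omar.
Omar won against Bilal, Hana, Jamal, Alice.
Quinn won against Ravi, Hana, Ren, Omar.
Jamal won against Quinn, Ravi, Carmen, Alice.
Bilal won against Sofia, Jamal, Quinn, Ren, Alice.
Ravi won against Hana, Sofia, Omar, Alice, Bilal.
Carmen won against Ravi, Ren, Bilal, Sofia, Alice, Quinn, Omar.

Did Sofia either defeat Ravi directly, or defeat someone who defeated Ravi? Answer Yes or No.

Sofia did not beat Ravi directly.
Sofia beat Alice, Omar, Jamal, Quinn. Of those, Jamal beat Ravi.

Yes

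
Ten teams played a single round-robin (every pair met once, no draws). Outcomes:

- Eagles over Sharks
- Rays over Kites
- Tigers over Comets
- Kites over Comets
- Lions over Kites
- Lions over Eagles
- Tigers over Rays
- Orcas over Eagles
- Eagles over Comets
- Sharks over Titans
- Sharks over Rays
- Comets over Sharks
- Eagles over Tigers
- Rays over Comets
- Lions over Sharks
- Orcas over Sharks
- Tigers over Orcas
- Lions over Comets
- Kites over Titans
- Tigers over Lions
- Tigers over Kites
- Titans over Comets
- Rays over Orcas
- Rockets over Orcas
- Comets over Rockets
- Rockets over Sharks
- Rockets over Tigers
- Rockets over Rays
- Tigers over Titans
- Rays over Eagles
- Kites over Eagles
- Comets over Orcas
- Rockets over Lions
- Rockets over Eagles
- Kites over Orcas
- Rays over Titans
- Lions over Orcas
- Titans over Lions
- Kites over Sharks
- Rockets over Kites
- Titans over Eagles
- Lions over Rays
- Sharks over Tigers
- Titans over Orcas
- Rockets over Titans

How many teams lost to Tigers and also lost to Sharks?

2

Tigers beat: Orcas, Kites, Rays, Titans, Lions, Comets.
Sharks beat: Rays, Tigers, Titans.
Both beat: Rays, Titans — 2.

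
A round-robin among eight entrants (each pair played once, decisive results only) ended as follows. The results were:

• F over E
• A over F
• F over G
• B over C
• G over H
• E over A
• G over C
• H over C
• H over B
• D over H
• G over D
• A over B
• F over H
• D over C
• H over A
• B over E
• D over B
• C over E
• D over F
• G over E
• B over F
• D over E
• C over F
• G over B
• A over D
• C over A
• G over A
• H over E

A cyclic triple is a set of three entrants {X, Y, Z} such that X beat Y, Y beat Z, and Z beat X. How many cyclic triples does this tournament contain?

Win totals: A 3, B 3, C 3, D 5, E 1, F 3, G 6, H 4.
An entrant with w wins dominates both others in C(w,2) triples; summing gives 3 + 3 + 3 + 10 + 0 + 3 + 15 + 6 = 43 transitive triples.
Total triples C(8,3) = 56, so cyclic triples = 56 − 43 = 13.

13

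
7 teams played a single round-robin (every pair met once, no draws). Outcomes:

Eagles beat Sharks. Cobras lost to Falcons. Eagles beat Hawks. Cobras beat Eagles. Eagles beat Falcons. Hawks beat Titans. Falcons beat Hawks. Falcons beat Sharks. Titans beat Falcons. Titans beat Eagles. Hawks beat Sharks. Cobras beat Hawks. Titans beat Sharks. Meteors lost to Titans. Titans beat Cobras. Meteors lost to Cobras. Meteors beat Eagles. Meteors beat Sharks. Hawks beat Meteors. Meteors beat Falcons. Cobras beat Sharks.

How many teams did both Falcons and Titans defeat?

Falcons beat: Cobras, Hawks, Sharks.
Titans beat: Meteors, Falcons, Cobras, Eagles, Sharks.
Both beat: Cobras, Sharks — 2.

2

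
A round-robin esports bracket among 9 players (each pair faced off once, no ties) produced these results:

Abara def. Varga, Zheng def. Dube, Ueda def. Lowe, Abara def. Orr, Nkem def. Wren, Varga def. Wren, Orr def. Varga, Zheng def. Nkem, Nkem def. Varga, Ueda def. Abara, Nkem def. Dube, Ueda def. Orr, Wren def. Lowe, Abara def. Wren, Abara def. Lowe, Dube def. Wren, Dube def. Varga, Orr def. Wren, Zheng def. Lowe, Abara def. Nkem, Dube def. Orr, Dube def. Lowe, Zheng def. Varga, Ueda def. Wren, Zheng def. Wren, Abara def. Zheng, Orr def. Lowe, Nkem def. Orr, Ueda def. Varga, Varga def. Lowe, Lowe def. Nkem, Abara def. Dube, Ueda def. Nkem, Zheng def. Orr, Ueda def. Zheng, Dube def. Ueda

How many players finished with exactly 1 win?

2

Win totals: Lowe 1, Dube 5, Wren 1, Ueda 7, Orr 3, Zheng 6, Nkem 4, Varga 2, Abara 7.
Exactly 1: Lowe, Wren — 2 players.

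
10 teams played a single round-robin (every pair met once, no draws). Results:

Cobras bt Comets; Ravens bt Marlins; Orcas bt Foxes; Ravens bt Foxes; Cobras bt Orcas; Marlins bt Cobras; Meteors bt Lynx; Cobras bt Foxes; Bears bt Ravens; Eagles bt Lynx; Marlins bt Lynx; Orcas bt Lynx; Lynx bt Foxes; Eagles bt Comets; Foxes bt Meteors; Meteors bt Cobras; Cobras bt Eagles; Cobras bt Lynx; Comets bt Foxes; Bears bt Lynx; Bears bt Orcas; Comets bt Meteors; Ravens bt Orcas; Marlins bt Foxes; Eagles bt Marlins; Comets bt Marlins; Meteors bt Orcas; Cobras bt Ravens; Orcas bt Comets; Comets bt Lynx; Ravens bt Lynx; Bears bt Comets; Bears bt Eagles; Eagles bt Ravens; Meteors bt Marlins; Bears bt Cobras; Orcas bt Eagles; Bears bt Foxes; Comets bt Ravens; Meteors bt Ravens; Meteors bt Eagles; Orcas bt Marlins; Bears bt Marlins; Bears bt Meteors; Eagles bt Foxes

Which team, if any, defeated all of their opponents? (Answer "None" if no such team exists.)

Bears

Bears has 9 wins out of 9 opponents — a perfect record.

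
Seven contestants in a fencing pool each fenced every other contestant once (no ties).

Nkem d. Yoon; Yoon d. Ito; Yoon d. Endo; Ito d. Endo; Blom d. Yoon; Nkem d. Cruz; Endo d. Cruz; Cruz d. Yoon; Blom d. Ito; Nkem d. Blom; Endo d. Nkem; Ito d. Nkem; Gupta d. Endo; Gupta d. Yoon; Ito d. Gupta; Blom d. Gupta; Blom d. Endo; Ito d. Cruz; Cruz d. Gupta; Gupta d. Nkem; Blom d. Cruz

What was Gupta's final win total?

3

Gupta's results: beat Endo, Nkem, Yoon; lost to Blom, Cruz, Ito.
That is 3 wins.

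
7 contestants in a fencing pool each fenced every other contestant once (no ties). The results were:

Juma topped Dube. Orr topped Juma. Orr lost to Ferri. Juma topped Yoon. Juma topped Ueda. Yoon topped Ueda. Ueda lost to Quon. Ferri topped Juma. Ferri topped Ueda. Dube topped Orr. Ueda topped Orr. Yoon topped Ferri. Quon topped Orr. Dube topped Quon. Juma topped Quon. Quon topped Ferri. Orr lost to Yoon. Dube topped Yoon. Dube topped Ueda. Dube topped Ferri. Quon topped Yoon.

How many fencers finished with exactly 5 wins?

Win totals: Yoon 3, Ferri 3, Quon 4, Juma 4, Dube 5, Orr 1, Ueda 1.
Exactly 5: Dube — 1 fencer.

1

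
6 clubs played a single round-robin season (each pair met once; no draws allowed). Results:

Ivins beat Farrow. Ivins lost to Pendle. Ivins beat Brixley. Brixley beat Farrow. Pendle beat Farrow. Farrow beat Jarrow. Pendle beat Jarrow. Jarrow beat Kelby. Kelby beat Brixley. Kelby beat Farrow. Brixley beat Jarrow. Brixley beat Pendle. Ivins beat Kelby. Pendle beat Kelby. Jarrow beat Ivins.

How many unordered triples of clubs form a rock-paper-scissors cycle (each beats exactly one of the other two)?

6

Win totals: Jarrow 2, Ivins 3, Farrow 1, Pendle 4, Brixley 3, Kelby 2.
A club with w wins dominates both others in C(w,2) triples; summing gives 1 + 3 + 0 + 6 + 3 + 1 = 14 transitive triples.
Total triples C(6,3) = 20, so cyclic triples = 20 − 14 = 6.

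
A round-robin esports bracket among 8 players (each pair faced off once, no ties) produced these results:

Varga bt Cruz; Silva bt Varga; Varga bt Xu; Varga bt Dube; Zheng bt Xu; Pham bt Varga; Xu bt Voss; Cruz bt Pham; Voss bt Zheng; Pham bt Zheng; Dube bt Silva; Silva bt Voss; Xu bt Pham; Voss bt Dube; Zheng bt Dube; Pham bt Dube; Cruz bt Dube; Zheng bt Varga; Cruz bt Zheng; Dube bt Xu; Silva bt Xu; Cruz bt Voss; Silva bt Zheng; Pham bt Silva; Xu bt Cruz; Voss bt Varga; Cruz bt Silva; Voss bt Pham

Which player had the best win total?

Win totals: Cruz 5, Silva 4, Voss 4, Varga 3, Zheng 3, Pham 4, Xu 3, Dube 2.
Cruz leads with 5 wins (next highest: 4).

Cruz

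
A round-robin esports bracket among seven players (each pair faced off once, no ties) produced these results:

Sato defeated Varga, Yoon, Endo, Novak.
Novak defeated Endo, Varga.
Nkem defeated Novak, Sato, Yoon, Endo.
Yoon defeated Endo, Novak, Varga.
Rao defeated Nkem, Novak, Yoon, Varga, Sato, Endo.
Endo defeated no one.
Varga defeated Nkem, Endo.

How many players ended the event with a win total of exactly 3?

1

Win totals: Sato 4, Nkem 4, Rao 6, Novak 2, Yoon 3, Endo 0, Varga 2.
Exactly 3: Yoon — 1 player.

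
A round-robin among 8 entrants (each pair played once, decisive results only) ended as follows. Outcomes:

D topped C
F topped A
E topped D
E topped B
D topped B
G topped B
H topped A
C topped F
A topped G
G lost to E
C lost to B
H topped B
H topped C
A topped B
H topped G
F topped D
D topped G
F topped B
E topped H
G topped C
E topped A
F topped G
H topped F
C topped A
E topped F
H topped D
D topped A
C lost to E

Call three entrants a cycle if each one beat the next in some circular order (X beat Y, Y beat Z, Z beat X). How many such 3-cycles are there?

5

Win totals: A 2, B 1, C 2, D 4, E 7, F 4, G 2, H 6.
An entrant with w wins dominates both others in C(w,2) triples; summing gives 1 + 0 + 1 + 6 + 21 + 6 + 1 + 15 = 51 transitive triples.
Total triples C(8,3) = 56, so cyclic triples = 56 − 51 = 5.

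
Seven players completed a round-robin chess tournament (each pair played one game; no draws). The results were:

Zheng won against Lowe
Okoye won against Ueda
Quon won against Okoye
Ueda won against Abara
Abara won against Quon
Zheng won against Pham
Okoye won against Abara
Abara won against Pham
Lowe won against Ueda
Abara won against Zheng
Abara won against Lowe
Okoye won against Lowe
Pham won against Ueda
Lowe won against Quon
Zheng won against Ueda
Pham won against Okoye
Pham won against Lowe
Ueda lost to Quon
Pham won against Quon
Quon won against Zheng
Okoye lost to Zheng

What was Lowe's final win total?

Lowe's results: beat Quon, Ueda; lost to Zheng, Pham, Abara, Okoye.
That is 2 wins.

2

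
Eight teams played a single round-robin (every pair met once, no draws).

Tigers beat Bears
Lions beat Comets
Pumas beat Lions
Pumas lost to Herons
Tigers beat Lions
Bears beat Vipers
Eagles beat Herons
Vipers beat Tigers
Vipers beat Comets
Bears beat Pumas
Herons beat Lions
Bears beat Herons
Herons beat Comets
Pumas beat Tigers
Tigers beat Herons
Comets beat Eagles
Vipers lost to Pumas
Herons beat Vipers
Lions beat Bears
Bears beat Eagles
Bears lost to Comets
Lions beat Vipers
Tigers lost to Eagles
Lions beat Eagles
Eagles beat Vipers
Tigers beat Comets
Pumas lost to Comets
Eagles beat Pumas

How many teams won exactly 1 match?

0

Win totals: Herons 4, Lions 4, Comets 3, Eagles 4, Pumas 3, Bears 4, Tigers 4, Vipers 2.
No team has exactly 1 wins.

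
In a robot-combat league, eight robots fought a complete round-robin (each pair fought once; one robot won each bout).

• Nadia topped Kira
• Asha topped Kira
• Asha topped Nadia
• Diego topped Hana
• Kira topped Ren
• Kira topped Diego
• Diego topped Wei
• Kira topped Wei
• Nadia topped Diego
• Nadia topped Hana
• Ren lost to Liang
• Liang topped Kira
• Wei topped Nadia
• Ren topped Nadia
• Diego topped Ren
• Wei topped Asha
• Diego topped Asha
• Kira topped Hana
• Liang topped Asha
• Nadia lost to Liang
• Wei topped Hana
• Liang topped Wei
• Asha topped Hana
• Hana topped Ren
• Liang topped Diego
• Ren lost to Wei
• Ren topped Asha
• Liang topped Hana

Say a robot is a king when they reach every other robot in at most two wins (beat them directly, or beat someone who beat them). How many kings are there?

1

Wei cannot reach Liang in two steps.
Diego cannot reach Liang in two steps.
Hana cannot reach Wei, Diego, Kira, Liang in two steps.
Ren cannot reach Wei, Liang in two steps.
Asha cannot reach Liang in two steps.
Kira cannot reach Liang in two steps.
Nadia cannot reach Liang in two steps.
Liang reaches everyone (king).
Kings: Liang — 1.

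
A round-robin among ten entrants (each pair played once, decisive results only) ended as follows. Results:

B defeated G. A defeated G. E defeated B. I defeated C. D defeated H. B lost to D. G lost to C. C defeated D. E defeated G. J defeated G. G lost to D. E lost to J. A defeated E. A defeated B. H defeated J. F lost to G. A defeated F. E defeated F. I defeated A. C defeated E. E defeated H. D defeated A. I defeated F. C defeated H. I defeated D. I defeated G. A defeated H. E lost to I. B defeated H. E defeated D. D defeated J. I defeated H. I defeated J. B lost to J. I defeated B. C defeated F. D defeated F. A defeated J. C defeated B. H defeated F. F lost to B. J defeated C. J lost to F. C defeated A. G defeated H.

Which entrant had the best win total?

I

Win totals: A 6, B 3, C 7, D 6, E 5, F 1, G 2, H 2, I 9, J 4.
I leads with 9 wins (next highest: 7).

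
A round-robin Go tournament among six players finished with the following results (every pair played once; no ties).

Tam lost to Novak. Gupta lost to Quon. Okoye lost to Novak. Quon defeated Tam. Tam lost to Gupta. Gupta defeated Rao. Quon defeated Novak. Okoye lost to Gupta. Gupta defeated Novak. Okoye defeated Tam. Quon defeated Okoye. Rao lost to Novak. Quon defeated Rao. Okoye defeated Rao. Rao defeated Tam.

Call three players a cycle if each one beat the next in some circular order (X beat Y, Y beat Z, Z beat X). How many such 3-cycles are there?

Of the C(6,3) = 20 triples, the cyclic ones are: none.
That is 0.

0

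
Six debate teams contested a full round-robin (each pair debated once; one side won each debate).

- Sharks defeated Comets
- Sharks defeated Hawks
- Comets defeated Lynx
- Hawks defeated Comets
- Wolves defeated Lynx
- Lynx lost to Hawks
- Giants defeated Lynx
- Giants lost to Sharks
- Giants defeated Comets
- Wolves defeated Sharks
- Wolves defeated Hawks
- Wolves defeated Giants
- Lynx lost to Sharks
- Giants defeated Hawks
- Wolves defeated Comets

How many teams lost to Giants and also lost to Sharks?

3

Giants beat: Lynx, Comets, Hawks.
Sharks beat: Lynx, Giants, Comets, Hawks.
Both beat: Lynx, Comets, Hawks — 3.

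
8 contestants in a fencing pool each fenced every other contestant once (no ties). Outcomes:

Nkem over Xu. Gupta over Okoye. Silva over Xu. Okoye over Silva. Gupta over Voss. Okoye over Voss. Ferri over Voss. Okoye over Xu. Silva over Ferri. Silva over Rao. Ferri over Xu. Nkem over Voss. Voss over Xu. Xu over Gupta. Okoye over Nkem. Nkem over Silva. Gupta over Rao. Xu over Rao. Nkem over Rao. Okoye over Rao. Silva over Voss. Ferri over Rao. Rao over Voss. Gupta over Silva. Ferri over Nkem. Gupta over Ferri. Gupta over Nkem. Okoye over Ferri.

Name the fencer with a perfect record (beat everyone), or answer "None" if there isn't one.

None

Highest win total is Okoye with 6 (out of 7 possible).
Okoye lost to Gupta, so no fencer went undefeated.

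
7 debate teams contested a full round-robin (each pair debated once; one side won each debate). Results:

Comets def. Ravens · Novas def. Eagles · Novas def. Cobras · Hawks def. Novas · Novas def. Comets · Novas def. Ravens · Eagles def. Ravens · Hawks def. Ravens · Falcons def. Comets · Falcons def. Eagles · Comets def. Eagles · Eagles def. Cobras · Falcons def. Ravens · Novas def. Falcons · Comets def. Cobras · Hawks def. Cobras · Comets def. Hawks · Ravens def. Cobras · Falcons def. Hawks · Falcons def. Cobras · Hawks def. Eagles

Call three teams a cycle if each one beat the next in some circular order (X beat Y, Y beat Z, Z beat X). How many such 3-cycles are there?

2

Win totals: Eagles 2, Falcons 5, Comets 4, Cobras 0, Hawks 4, Novas 5, Ravens 1.
A team with w wins dominates both others in C(w,2) triples; summing gives 1 + 10 + 6 + 0 + 6 + 10 + 0 = 33 transitive triples.
Total triples C(7,3) = 35, so cyclic triples = 35 − 33 = 2.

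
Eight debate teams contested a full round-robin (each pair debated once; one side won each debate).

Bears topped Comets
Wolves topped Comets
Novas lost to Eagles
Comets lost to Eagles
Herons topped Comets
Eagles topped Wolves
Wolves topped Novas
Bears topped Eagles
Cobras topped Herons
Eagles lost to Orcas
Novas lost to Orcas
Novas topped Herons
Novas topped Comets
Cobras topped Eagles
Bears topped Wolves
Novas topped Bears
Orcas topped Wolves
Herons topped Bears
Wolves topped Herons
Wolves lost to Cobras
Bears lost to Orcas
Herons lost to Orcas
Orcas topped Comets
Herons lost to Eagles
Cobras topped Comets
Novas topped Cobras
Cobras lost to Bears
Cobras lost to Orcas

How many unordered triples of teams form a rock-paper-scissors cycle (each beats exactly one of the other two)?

Win totals: Novas 4, Comets 0, Eagles 4, Herons 2, Bears 4, Orcas 7, Cobras 4, Wolves 3.
A team with w wins dominates both others in C(w,2) triples; summing gives 6 + 0 + 6 + 1 + 6 + 21 + 6 + 3 = 49 transitive triples.
Total triples C(8,3) = 56, so cyclic triples = 56 − 49 = 7.

7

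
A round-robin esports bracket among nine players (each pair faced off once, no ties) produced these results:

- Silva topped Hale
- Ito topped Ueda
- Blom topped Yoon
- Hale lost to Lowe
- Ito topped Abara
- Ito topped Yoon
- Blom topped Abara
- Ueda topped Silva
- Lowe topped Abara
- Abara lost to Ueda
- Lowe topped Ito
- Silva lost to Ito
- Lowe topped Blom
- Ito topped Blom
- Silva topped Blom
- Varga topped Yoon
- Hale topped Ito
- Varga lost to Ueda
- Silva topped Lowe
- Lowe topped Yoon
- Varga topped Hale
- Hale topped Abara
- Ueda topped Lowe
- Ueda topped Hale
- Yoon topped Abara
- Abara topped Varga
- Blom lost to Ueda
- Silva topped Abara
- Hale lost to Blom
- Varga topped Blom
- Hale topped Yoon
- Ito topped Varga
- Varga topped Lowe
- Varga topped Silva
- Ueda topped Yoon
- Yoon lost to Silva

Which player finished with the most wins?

Win totals: Ueda 7, Yoon 1, Hale 3, Abara 1, Silva 5, Ito 6, Varga 5, Blom 3, Lowe 5.
Ueda leads with 7 wins (next highest: 6).

Ueda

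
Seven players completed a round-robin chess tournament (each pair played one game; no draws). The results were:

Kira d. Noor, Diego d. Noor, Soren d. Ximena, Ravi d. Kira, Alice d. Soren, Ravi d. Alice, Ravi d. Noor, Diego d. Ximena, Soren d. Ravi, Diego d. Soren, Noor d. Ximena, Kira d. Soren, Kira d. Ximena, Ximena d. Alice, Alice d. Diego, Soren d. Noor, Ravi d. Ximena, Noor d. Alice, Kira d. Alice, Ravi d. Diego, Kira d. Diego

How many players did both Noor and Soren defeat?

Noor beat: Ximena, Alice.
Soren beat: Noor, Ximena, Ravi.
Both beat: Ximena — 1.

1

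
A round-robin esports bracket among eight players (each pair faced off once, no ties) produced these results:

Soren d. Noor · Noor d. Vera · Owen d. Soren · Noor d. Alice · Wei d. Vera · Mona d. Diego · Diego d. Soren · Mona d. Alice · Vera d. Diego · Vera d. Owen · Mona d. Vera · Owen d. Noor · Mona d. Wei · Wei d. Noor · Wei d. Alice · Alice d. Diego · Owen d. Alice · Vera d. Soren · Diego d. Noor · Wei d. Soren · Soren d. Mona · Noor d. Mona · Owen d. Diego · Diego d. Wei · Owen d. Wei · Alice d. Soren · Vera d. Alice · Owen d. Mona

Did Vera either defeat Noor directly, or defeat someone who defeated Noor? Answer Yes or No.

Vera did not beat Noor directly.
Vera beat Alice, Soren, Diego, Owen. Of those, Soren beat Noor.

Yes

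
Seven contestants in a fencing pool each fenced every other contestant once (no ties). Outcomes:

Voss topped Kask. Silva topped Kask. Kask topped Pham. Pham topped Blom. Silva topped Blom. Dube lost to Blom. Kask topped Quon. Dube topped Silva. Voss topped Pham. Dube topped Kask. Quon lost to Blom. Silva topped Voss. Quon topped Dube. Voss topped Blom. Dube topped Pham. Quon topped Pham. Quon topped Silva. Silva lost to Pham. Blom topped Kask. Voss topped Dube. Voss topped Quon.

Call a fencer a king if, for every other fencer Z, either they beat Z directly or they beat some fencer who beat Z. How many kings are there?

Quon reaches everyone (king).
Dube reaches everyone (king).
Kask cannot reach Voss in two steps.
Silva reaches everyone (king).
Pham reaches everyone (king).
Voss reaches everyone (king).
Blom cannot reach Voss in two steps.
Kings: Quon, Dube, Silva, Pham, Voss — 5.

5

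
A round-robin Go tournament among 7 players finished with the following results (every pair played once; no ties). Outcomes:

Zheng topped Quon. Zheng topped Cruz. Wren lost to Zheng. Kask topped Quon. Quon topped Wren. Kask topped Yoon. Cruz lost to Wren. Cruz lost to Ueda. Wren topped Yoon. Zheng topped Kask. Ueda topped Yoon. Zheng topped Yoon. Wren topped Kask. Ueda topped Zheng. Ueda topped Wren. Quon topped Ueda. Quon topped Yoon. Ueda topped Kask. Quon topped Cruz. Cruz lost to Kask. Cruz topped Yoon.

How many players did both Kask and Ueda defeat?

Kask beat: Cruz, Quon, Yoon.
Ueda beat: Wren, Zheng, Cruz, Kask, Yoon.
Both beat: Cruz, Yoon — 2.

2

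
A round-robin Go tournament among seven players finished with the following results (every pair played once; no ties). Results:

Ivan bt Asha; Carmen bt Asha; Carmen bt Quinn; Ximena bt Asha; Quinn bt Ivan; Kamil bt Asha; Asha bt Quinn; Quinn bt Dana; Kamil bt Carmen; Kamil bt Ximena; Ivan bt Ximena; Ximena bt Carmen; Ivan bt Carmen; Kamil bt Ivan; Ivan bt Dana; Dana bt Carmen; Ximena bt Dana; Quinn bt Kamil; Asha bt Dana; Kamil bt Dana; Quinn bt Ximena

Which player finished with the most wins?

Win totals: Dana 1, Ximena 3, Kamil 5, Quinn 4, Asha 2, Carmen 2, Ivan 4.
Kamil leads with 5 wins (next highest: 4).

Kamil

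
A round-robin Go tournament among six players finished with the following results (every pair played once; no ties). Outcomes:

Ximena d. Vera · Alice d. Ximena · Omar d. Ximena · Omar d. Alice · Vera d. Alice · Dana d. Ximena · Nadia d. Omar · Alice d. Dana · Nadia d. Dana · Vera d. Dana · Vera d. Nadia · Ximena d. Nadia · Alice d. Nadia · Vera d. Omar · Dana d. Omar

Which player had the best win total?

Vera

Win totals: Dana 2, Alice 3, Vera 4, Nadia 2, Ximena 2, Omar 2.
Vera leads with 4 wins (next highest: 3).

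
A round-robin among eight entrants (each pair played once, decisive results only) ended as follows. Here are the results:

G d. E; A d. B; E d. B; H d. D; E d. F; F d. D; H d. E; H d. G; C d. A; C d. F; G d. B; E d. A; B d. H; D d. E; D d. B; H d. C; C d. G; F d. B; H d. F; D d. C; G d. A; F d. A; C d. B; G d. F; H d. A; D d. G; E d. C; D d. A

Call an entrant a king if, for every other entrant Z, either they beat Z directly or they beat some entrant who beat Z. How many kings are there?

7

A cannot reach C, D, E, F, G in two steps.
B reaches everyone (king).
C reaches everyone (king).
D reaches everyone (king).
E reaches everyone (king).
F reaches everyone (king).
G reaches everyone (king).
H reaches everyone (king).
Kings: B, C, D, E, F, G, H — 7.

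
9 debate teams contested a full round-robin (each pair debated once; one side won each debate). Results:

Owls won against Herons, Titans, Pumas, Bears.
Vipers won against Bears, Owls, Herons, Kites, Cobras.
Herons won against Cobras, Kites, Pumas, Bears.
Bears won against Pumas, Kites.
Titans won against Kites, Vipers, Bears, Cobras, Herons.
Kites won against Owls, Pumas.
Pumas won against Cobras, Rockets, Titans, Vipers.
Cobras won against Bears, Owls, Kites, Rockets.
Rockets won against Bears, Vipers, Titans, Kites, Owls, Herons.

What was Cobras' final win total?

4

Cobras' results: beat Bears, Rockets, Kites, Owls; lost to Titans, Herons, Pumas, Vipers.
That is 4 wins.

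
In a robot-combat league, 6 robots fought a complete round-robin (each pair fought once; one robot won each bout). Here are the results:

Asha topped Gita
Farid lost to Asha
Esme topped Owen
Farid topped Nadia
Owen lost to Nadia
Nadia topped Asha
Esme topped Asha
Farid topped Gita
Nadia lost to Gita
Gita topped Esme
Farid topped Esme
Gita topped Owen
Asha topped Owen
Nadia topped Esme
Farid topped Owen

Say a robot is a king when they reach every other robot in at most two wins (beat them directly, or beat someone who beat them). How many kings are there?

Esme cannot reach Nadia in two steps.
Nadia reaches everyone (king).
Owen cannot reach Esme, Nadia, Asha, Gita, Farid in two steps.
Asha reaches everyone (king).
Gita cannot reach Farid in two steps.
Farid reaches everyone (king).
Kings: Nadia, Asha, Farid — 3.

3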